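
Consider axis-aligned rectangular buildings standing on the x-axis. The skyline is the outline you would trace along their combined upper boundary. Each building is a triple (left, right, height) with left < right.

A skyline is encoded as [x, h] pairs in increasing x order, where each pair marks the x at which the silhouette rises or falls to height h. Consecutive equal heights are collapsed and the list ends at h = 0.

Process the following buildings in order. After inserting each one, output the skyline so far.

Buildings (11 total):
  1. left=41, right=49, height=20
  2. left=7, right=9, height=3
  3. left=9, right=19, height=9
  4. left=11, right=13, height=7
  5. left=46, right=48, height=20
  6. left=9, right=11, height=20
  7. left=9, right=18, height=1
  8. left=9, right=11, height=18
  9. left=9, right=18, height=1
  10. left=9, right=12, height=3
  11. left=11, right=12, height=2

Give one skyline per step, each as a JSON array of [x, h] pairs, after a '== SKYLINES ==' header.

== SKYLINES ==
[[41,20],[49,0]]
[[7,3],[9,0],[41,20],[49,0]]
[[7,3],[9,9],[19,0],[41,20],[49,0]]
[[7,3],[9,9],[19,0],[41,20],[49,0]]
[[7,3],[9,9],[19,0],[41,20],[49,0]]
[[7,3],[9,20],[11,9],[19,0],[41,20],[49,0]]
[[7,3],[9,20],[11,9],[19,0],[41,20],[49,0]]
[[7,3],[9,20],[11,9],[19,0],[41,20],[49,0]]
[[7,3],[9,20],[11,9],[19,0],[41,20],[49,0]]
[[7,3],[9,20],[11,9],[19,0],[41,20],[49,0]]
[[7,3],[9,20],[11,9],[19,0],[41,20],[49,0]]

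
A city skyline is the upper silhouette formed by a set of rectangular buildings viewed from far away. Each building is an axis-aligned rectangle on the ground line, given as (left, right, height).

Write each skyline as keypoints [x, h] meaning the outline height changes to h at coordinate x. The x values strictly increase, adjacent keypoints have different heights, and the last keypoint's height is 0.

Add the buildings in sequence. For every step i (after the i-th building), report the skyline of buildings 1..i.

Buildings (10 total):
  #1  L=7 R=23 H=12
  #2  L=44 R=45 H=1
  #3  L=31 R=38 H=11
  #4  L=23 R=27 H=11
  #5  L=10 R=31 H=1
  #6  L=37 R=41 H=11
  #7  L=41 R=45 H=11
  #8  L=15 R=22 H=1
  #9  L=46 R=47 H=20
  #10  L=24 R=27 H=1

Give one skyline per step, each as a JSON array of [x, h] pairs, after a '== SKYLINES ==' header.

== SKYLINES ==
[[7,12],[23,0]]
[[7,12],[23,0],[44,1],[45,0]]
[[7,12],[23,0],[31,11],[38,0],[44,1],[45,0]]
[[7,12],[23,11],[27,0],[31,11],[38,0],[44,1],[45,0]]
[[7,12],[23,11],[27,1],[31,11],[38,0],[44,1],[45,0]]
[[7,12],[23,11],[27,1],[31,11],[41,0],[44,1],[45,0]]
[[7,12],[23,11],[27,1],[31,11],[45,0]]
[[7,12],[23,11],[27,1],[31,11],[45,0]]
[[7,12],[23,11],[27,1],[31,11],[45,0],[46,20],[47,0]]
[[7,12],[23,11],[27,1],[31,11],[45,0],[46,20],[47,0]]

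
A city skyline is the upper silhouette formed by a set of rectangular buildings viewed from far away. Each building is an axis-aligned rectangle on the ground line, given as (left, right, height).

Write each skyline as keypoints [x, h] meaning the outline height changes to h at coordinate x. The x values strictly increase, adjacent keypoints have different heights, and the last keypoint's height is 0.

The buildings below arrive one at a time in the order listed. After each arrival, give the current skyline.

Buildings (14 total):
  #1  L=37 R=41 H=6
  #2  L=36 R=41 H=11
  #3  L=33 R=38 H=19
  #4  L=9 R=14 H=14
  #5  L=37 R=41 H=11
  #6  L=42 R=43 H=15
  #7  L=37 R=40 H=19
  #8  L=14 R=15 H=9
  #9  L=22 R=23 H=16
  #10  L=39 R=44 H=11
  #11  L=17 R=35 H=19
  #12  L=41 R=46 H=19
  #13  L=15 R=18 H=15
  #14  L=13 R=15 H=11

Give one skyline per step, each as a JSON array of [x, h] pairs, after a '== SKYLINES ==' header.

== SKYLINES ==
[[37,6],[41,0]]
[[36,11],[41,0]]
[[33,19],[38,11],[41,0]]
[[9,14],[14,0],[33,19],[38,11],[41,0]]
[[9,14],[14,0],[33,19],[38,11],[41,0]]
[[9,14],[14,0],[33,19],[38,11],[41,0],[42,15],[43,0]]
[[9,14],[14,0],[33,19],[40,11],[41,0],[42,15],[43,0]]
[[9,14],[14,9],[15,0],[33,19],[40,11],[41,0],[42,15],[43,0]]
[[9,14],[14,9],[15,0],[22,16],[23,0],[33,19],[40,11],[41,0],[42,15],[43,0]]
[[9,14],[14,9],[15,0],[22,16],[23,0],[33,19],[40,11],[42,15],[43,11],[44,0]]
[[9,14],[14,9],[15,0],[17,19],[40,11],[42,15],[43,11],[44,0]]
[[9,14],[14,9],[15,0],[17,19],[40,11],[41,19],[46,0]]
[[9,14],[14,9],[15,15],[17,19],[40,11],[41,19],[46,0]]
[[9,14],[14,11],[15,15],[17,19],[40,11],[41,19],[46,0]]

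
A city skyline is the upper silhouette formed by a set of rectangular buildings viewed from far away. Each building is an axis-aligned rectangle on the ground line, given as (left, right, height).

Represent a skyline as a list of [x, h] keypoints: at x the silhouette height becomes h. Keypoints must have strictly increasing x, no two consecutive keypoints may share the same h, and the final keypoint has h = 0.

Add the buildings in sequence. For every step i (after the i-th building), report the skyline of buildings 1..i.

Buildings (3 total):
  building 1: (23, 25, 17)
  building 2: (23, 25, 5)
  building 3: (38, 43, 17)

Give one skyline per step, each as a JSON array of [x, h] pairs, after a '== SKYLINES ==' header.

== SKYLINES ==
[[23,17],[25,0]]
[[23,17],[25,0]]
[[23,17],[25,0],[38,17],[43,0]]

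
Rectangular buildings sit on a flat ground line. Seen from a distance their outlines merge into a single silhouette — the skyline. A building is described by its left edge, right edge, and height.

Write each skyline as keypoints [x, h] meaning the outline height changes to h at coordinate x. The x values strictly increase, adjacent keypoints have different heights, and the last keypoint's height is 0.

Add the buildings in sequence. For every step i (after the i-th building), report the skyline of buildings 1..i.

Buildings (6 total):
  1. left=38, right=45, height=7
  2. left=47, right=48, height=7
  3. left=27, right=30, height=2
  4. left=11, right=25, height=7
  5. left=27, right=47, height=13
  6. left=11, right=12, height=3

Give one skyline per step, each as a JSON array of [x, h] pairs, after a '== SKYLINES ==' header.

== SKYLINES ==
[[38,7],[45,0]]
[[38,7],[45,0],[47,7],[48,0]]
[[27,2],[30,0],[38,7],[45,0],[47,7],[48,0]]
[[11,7],[25,0],[27,2],[30,0],[38,7],[45,0],[47,7],[48,0]]
[[11,7],[25,0],[27,13],[47,7],[48,0]]
[[11,7],[25,0],[27,13],[47,7],[48,0]]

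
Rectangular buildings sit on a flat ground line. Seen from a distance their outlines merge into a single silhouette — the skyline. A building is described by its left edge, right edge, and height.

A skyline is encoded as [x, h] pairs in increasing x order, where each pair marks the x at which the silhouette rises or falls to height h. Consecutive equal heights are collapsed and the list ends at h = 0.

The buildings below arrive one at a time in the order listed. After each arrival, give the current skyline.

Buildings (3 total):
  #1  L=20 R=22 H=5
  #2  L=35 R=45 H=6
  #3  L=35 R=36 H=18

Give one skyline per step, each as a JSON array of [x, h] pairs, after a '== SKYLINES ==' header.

== SKYLINES ==
[[20,5],[22,0]]
[[20,5],[22,0],[35,6],[45,0]]
[[20,5],[22,0],[35,18],[36,6],[45,0]]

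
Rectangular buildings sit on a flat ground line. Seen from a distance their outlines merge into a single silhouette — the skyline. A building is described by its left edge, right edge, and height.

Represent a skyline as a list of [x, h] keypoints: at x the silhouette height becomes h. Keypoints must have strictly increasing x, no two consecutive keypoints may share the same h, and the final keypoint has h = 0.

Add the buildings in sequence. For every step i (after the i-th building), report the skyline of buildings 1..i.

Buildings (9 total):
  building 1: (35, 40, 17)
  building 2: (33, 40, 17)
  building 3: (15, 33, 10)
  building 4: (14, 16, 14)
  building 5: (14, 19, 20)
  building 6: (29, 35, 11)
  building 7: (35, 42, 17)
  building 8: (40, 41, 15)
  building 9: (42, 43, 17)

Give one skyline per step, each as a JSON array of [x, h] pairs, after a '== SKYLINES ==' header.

== SKYLINES ==
[[35,17],[40,0]]
[[33,17],[40,0]]
[[15,10],[33,17],[40,0]]
[[14,14],[16,10],[33,17],[40,0]]
[[14,20],[19,10],[33,17],[40,0]]
[[14,20],[19,10],[29,11],[33,17],[40,0]]
[[14,20],[19,10],[29,11],[33,17],[42,0]]
[[14,20],[19,10],[29,11],[33,17],[42,0]]
[[14,20],[19,10],[29,11],[33,17],[43,0]]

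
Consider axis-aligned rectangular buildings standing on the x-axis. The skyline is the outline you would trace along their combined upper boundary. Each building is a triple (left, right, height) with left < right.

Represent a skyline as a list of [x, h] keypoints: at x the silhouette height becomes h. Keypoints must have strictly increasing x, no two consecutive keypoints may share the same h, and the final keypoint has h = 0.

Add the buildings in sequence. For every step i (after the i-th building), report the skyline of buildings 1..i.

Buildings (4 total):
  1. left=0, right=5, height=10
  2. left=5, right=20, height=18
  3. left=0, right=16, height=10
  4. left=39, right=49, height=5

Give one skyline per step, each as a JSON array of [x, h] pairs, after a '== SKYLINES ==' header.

== SKYLINES ==
[[0,10],[5,0]]
[[0,10],[5,18],[20,0]]
[[0,10],[5,18],[20,0]]
[[0,10],[5,18],[20,0],[39,5],[49,0]]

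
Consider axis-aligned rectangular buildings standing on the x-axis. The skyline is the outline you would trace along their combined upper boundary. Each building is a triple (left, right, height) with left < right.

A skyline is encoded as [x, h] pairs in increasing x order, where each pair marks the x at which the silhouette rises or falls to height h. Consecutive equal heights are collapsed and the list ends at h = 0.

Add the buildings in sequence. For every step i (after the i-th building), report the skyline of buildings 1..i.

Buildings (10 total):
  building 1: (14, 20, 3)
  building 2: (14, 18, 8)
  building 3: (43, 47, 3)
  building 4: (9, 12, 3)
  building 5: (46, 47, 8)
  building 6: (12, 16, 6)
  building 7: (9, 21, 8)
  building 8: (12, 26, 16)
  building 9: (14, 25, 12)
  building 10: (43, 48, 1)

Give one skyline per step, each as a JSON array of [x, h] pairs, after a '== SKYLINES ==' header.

== SKYLINES ==
[[14,3],[20,0]]
[[14,8],[18,3],[20,0]]
[[14,8],[18,3],[20,0],[43,3],[47,0]]
[[9,3],[12,0],[14,8],[18,3],[20,0],[43,3],[47,0]]
[[9,3],[12,0],[14,8],[18,3],[20,0],[43,3],[46,8],[47,0]]
[[9,3],[12,6],[14,8],[18,3],[20,0],[43,3],[46,8],[47,0]]
[[9,8],[21,0],[43,3],[46,8],[47,0]]
[[9,8],[12,16],[26,0],[43,3],[46,8],[47,0]]
[[9,8],[12,16],[26,0],[43,3],[46,8],[47,0]]
[[9,8],[12,16],[26,0],[43,3],[46,8],[47,1],[48,0]]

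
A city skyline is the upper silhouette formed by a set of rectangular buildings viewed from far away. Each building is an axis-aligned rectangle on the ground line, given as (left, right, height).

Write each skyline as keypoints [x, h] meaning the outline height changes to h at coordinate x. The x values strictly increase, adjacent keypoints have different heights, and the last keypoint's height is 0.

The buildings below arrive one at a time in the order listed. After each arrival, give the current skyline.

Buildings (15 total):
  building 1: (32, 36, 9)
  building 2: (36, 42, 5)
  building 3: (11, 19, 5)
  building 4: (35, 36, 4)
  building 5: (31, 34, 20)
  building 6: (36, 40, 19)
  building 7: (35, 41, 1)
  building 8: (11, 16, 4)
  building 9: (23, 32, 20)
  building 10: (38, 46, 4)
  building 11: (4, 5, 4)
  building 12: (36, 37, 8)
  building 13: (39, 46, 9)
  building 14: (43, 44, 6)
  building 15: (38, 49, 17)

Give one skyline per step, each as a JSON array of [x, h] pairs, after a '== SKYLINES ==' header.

== SKYLINES ==
[[32,9],[36,0]]
[[32,9],[36,5],[42,0]]
[[11,5],[19,0],[32,9],[36,5],[42,0]]
[[11,5],[19,0],[32,9],[36,5],[42,0]]
[[11,5],[19,0],[31,20],[34,9],[36,5],[42,0]]
[[11,5],[19,0],[31,20],[34,9],[36,19],[40,5],[42,0]]
[[11,5],[19,0],[31,20],[34,9],[36,19],[40,5],[42,0]]
[[11,5],[19,0],[31,20],[34,9],[36,19],[40,5],[42,0]]
[[11,5],[19,0],[23,20],[34,9],[36,19],[40,5],[42,0]]
[[11,5],[19,0],[23,20],[34,9],[36,19],[40,5],[42,4],[46,0]]
[[4,4],[5,0],[11,5],[19,0],[23,20],[34,9],[36,19],[40,5],[42,4],[46,0]]
[[4,4],[5,0],[11,5],[19,0],[23,20],[34,9],[36,19],[40,5],[42,4],[46,0]]
[[4,4],[5,0],[11,5],[19,0],[23,20],[34,9],[36,19],[40,9],[46,0]]
[[4,4],[5,0],[11,5],[19,0],[23,20],[34,9],[36,19],[40,9],[46,0]]
[[4,4],[5,0],[11,5],[19,0],[23,20],[34,9],[36,19],[40,17],[49,0]]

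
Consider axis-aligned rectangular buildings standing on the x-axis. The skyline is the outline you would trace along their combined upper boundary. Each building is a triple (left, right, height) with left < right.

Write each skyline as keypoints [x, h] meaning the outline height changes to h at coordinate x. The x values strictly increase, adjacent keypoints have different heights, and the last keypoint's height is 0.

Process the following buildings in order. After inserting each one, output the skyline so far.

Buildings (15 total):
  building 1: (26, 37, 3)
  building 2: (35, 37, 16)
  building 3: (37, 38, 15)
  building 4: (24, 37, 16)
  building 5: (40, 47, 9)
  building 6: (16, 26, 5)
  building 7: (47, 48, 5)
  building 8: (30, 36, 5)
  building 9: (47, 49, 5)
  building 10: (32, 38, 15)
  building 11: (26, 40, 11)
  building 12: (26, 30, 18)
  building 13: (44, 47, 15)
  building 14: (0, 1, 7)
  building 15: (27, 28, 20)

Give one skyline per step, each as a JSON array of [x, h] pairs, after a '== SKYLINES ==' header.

== SKYLINES ==
[[26,3],[37,0]]
[[26,3],[35,16],[37,0]]
[[26,3],[35,16],[37,15],[38,0]]
[[24,16],[37,15],[38,0]]
[[24,16],[37,15],[38,0],[40,9],[47,0]]
[[16,5],[24,16],[37,15],[38,0],[40,9],[47,0]]
[[16,5],[24,16],[37,15],[38,0],[40,9],[47,5],[48,0]]
[[16,5],[24,16],[37,15],[38,0],[40,9],[47,5],[48,0]]
[[16,5],[24,16],[37,15],[38,0],[40,9],[47,5],[49,0]]
[[16,5],[24,16],[37,15],[38,0],[40,9],[47,5],[49,0]]
[[16,5],[24,16],[37,15],[38,11],[40,9],[47,5],[49,0]]
[[16,5],[24,16],[26,18],[30,16],[37,15],[38,11],[40,9],[47,5],[49,0]]
[[16,5],[24,16],[26,18],[30,16],[37,15],[38,11],[40,9],[44,15],[47,5],[49,0]]
[[0,7],[1,0],[16,5],[24,16],[26,18],[30,16],[37,15],[38,11],[40,9],[44,15],[47,5],[49,0]]
[[0,7],[1,0],[16,5],[24,16],[26,18],[27,20],[28,18],[30,16],[37,15],[38,11],[40,9],[44,15],[47,5],[49,0]]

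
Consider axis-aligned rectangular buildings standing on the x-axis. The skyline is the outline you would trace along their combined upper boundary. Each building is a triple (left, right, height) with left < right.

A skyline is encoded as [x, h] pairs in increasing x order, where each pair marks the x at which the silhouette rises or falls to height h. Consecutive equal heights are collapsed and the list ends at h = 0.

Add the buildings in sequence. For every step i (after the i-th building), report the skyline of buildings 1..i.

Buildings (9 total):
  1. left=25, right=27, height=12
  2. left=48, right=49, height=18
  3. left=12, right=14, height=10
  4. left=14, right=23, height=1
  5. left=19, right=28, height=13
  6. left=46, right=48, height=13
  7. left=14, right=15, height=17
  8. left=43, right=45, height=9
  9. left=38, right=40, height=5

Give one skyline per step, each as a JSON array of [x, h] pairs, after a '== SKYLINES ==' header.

== SKYLINES ==
[[25,12],[27,0]]
[[25,12],[27,0],[48,18],[49,0]]
[[12,10],[14,0],[25,12],[27,0],[48,18],[49,0]]
[[12,10],[14,1],[23,0],[25,12],[27,0],[48,18],[49,0]]
[[12,10],[14,1],[19,13],[28,0],[48,18],[49,0]]
[[12,10],[14,1],[19,13],[28,0],[46,13],[48,18],[49,0]]
[[12,10],[14,17],[15,1],[19,13],[28,0],[46,13],[48,18],[49,0]]
[[12,10],[14,17],[15,1],[19,13],[28,0],[43,9],[45,0],[46,13],[48,18],[49,0]]
[[12,10],[14,17],[15,1],[19,13],[28,0],[38,5],[40,0],[43,9],[45,0],[46,13],[48,18],[49,0]]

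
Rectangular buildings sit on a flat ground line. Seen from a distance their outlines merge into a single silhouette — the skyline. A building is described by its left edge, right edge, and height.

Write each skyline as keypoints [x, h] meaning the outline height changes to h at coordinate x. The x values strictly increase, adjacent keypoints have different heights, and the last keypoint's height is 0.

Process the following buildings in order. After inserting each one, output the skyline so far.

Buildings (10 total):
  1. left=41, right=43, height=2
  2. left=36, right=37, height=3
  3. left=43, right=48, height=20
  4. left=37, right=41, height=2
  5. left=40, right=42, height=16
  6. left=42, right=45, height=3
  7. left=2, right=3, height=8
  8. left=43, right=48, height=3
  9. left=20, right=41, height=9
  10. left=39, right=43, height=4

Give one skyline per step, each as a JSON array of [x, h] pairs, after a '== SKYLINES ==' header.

== SKYLINES ==
[[41,2],[43,0]]
[[36,3],[37,0],[41,2],[43,0]]
[[36,3],[37,0],[41,2],[43,20],[48,0]]
[[36,3],[37,2],[43,20],[48,0]]
[[36,3],[37,2],[40,16],[42,2],[43,20],[48,0]]
[[36,3],[37,2],[40,16],[42,3],[43,20],[48,0]]
[[2,8],[3,0],[36,3],[37,2],[40,16],[42,3],[43,20],[48,0]]
[[2,8],[3,0],[36,3],[37,2],[40,16],[42,3],[43,20],[48,0]]
[[2,8],[3,0],[20,9],[40,16],[42,3],[43,20],[48,0]]
[[2,8],[3,0],[20,9],[40,16],[42,4],[43,20],[48,0]]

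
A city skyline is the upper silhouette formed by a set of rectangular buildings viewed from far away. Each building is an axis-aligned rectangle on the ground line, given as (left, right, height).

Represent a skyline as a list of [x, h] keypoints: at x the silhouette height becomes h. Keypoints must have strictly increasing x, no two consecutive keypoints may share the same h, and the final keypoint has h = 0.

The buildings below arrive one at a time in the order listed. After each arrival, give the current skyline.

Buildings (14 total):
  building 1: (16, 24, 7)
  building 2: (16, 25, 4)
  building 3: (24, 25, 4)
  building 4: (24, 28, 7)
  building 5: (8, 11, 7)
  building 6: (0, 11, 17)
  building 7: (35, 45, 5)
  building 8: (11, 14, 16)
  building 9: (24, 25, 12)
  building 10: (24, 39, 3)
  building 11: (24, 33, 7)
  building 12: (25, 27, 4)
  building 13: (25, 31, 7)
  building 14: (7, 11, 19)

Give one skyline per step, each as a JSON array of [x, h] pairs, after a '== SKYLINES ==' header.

== SKYLINES ==
[[16,7],[24,0]]
[[16,7],[24,4],[25,0]]
[[16,7],[24,4],[25,0]]
[[16,7],[28,0]]
[[8,7],[11,0],[16,7],[28,0]]
[[0,17],[11,0],[16,7],[28,0]]
[[0,17],[11,0],[16,7],[28,0],[35,5],[45,0]]
[[0,17],[11,16],[14,0],[16,7],[28,0],[35,5],[45,0]]
[[0,17],[11,16],[14,0],[16,7],[24,12],[25,7],[28,0],[35,5],[45,0]]
[[0,17],[11,16],[14,0],[16,7],[24,12],[25,7],[28,3],[35,5],[45,0]]
[[0,17],[11,16],[14,0],[16,7],[24,12],[25,7],[33,3],[35,5],[45,0]]
[[0,17],[11,16],[14,0],[16,7],[24,12],[25,7],[33,3],[35,5],[45,0]]
[[0,17],[11,16],[14,0],[16,7],[24,12],[25,7],[33,3],[35,5],[45,0]]
[[0,17],[7,19],[11,16],[14,0],[16,7],[24,12],[25,7],[33,3],[35,5],[45,0]]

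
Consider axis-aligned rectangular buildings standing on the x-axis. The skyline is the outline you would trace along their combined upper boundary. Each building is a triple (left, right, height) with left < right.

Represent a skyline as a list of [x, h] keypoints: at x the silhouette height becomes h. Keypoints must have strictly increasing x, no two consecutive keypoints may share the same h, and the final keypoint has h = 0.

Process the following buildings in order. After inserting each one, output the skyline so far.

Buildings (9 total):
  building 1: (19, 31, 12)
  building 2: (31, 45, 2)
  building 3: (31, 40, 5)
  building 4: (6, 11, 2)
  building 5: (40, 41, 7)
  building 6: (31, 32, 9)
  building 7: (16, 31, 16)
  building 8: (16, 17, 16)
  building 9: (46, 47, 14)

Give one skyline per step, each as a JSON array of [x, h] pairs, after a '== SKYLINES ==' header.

== SKYLINES ==
[[19,12],[31,0]]
[[19,12],[31,2],[45,0]]
[[19,12],[31,5],[40,2],[45,0]]
[[6,2],[11,0],[19,12],[31,5],[40,2],[45,0]]
[[6,2],[11,0],[19,12],[31,5],[40,7],[41,2],[45,0]]
[[6,2],[11,0],[19,12],[31,9],[32,5],[40,7],[41,2],[45,0]]
[[6,2],[11,0],[16,16],[31,9],[32,5],[40,7],[41,2],[45,0]]
[[6,2],[11,0],[16,16],[31,9],[32,5],[40,7],[41,2],[45,0]]
[[6,2],[11,0],[16,16],[31,9],[32,5],[40,7],[41,2],[45,0],[46,14],[47,0]]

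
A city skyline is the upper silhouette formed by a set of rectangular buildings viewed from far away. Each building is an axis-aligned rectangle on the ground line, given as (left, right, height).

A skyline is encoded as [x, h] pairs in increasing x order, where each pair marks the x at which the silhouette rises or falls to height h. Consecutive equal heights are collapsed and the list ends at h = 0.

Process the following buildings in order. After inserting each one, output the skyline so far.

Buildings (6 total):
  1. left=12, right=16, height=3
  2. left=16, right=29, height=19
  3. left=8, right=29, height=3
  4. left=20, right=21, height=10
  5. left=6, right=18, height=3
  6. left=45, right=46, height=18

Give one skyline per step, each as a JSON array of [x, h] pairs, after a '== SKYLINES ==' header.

== SKYLINES ==
[[12,3],[16,0]]
[[12,3],[16,19],[29,0]]
[[8,3],[16,19],[29,0]]
[[8,3],[16,19],[29,0]]
[[6,3],[16,19],[29,0]]
[[6,3],[16,19],[29,0],[45,18],[46,0]]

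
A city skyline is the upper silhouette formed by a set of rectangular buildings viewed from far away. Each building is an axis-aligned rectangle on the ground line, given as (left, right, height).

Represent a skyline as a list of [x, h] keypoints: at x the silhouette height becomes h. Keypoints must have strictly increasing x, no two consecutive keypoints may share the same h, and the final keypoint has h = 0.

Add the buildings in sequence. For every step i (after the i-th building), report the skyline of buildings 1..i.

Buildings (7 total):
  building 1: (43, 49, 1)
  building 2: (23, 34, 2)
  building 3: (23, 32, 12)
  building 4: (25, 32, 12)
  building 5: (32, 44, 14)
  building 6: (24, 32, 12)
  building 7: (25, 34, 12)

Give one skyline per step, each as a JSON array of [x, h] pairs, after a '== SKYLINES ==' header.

== SKYLINES ==
[[43,1],[49,0]]
[[23,2],[34,0],[43,1],[49,0]]
[[23,12],[32,2],[34,0],[43,1],[49,0]]
[[23,12],[32,2],[34,0],[43,1],[49,0]]
[[23,12],[32,14],[44,1],[49,0]]
[[23,12],[32,14],[44,1],[49,0]]
[[23,12],[32,14],[44,1],[49,0]]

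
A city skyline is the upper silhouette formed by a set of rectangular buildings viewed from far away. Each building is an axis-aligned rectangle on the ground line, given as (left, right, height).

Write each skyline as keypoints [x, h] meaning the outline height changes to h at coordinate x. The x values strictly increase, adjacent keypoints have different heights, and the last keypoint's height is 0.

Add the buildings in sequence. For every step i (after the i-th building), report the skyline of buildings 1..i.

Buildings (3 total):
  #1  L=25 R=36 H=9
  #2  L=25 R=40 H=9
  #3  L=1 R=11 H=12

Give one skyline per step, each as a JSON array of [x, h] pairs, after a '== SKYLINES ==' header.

== SKYLINES ==
[[25,9],[36,0]]
[[25,9],[40,0]]
[[1,12],[11,0],[25,9],[40,0]]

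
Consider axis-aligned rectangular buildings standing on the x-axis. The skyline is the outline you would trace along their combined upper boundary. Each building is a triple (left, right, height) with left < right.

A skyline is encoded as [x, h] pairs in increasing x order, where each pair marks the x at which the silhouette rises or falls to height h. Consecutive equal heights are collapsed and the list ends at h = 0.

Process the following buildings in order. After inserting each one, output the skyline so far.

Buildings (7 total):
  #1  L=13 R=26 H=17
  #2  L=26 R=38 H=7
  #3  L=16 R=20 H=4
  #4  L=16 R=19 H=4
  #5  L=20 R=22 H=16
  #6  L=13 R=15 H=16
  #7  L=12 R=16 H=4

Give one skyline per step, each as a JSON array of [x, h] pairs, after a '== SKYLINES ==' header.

== SKYLINES ==
[[13,17],[26,0]]
[[13,17],[26,7],[38,0]]
[[13,17],[26,7],[38,0]]
[[13,17],[26,7],[38,0]]
[[13,17],[26,7],[38,0]]
[[13,17],[26,7],[38,0]]
[[12,4],[13,17],[26,7],[38,0]]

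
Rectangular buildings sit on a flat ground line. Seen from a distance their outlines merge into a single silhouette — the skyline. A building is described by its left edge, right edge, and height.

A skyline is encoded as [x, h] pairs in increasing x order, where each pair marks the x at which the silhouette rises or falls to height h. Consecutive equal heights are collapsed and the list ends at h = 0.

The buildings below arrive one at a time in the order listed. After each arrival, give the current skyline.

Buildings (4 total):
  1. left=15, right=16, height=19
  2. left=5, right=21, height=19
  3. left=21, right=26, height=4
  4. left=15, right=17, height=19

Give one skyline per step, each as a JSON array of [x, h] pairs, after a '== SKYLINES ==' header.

== SKYLINES ==
[[15,19],[16,0]]
[[5,19],[21,0]]
[[5,19],[21,4],[26,0]]
[[5,19],[21,4],[26,0]]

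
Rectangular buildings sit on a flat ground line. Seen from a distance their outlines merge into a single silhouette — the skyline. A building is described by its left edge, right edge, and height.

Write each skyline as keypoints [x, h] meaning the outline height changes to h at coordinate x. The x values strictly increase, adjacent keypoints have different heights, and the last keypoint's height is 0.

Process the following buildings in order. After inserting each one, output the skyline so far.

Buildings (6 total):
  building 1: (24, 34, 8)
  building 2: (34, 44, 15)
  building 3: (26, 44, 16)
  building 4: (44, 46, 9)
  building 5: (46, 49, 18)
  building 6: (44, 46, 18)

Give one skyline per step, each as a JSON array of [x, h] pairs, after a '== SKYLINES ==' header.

== SKYLINES ==
[[24,8],[34,0]]
[[24,8],[34,15],[44,0]]
[[24,8],[26,16],[44,0]]
[[24,8],[26,16],[44,9],[46,0]]
[[24,8],[26,16],[44,9],[46,18],[49,0]]
[[24,8],[26,16],[44,18],[49,0]]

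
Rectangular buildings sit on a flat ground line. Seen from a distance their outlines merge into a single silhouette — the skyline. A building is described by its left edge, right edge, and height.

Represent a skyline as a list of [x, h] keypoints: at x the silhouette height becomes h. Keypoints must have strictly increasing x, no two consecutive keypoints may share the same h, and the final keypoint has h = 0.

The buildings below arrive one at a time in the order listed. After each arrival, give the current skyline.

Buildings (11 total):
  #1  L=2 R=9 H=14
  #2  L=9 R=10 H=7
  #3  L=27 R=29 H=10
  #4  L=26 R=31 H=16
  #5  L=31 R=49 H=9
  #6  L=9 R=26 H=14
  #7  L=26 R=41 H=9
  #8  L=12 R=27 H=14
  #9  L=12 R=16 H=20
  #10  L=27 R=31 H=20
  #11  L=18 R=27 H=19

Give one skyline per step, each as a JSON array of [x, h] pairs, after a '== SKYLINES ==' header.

== SKYLINES ==
[[2,14],[9,0]]
[[2,14],[9,7],[10,0]]
[[2,14],[9,7],[10,0],[27,10],[29,0]]
[[2,14],[9,7],[10,0],[26,16],[31,0]]
[[2,14],[9,7],[10,0],[26,16],[31,9],[49,0]]
[[2,14],[26,16],[31,9],[49,0]]
[[2,14],[26,16],[31,9],[49,0]]
[[2,14],[26,16],[31,9],[49,0]]
[[2,14],[12,20],[16,14],[26,16],[31,9],[49,0]]
[[2,14],[12,20],[16,14],[26,16],[27,20],[31,9],[49,0]]
[[2,14],[12,20],[16,14],[18,19],[27,20],[31,9],[49,0]]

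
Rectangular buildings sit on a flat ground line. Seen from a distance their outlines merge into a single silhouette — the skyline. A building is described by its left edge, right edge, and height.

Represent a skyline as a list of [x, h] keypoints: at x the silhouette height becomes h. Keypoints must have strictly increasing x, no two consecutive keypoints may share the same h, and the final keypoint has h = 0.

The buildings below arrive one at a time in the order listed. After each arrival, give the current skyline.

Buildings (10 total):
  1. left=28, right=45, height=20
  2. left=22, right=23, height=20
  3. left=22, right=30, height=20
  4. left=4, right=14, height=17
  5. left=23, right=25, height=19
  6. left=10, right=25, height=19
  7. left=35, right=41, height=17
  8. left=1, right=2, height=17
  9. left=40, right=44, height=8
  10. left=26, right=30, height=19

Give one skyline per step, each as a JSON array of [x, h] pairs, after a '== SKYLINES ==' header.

== SKYLINES ==
[[28,20],[45,0]]
[[22,20],[23,0],[28,20],[45,0]]
[[22,20],[45,0]]
[[4,17],[14,0],[22,20],[45,0]]
[[4,17],[14,0],[22,20],[45,0]]
[[4,17],[10,19],[22,20],[45,0]]
[[4,17],[10,19],[22,20],[45,0]]
[[1,17],[2,0],[4,17],[10,19],[22,20],[45,0]]
[[1,17],[2,0],[4,17],[10,19],[22,20],[45,0]]
[[1,17],[2,0],[4,17],[10,19],[22,20],[45,0]]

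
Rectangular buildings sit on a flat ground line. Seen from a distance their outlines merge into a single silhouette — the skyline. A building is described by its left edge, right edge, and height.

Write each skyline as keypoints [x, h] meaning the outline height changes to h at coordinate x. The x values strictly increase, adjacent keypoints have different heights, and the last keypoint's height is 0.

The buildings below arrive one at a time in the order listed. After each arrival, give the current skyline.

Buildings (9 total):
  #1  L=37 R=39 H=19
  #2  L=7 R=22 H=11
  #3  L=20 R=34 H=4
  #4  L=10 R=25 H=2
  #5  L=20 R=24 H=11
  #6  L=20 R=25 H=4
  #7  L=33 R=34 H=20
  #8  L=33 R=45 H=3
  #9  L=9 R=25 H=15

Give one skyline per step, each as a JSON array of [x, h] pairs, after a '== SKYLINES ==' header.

== SKYLINES ==
[[37,19],[39,0]]
[[7,11],[22,0],[37,19],[39,0]]
[[7,11],[22,4],[34,0],[37,19],[39,0]]
[[7,11],[22,4],[34,0],[37,19],[39,0]]
[[7,11],[24,4],[34,0],[37,19],[39,0]]
[[7,11],[24,4],[34,0],[37,19],[39,0]]
[[7,11],[24,4],[33,20],[34,0],[37,19],[39,0]]
[[7,11],[24,4],[33,20],[34,3],[37,19],[39,3],[45,0]]
[[7,11],[9,15],[25,4],[33,20],[34,3],[37,19],[39,3],[45,0]]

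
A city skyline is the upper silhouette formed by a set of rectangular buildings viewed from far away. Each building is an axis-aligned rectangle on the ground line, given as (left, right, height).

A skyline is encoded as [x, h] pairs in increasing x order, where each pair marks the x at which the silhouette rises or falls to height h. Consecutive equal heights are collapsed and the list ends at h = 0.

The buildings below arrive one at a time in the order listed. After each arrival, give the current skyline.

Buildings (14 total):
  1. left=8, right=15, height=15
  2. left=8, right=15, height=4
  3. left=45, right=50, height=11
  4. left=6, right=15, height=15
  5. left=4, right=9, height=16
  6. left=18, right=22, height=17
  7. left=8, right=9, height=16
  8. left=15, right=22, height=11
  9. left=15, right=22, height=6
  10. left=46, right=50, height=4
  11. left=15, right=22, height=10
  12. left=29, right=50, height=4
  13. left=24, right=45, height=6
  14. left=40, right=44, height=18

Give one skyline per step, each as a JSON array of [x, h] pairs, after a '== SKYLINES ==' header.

== SKYLINES ==
[[8,15],[15,0]]
[[8,15],[15,0]]
[[8,15],[15,0],[45,11],[50,0]]
[[6,15],[15,0],[45,11],[50,0]]
[[4,16],[9,15],[15,0],[45,11],[50,0]]
[[4,16],[9,15],[15,0],[18,17],[22,0],[45,11],[50,0]]
[[4,16],[9,15],[15,0],[18,17],[22,0],[45,11],[50,0]]
[[4,16],[9,15],[15,11],[18,17],[22,0],[45,11],[50,0]]
[[4,16],[9,15],[15,11],[18,17],[22,0],[45,11],[50,0]]
[[4,16],[9,15],[15,11],[18,17],[22,0],[45,11],[50,0]]
[[4,16],[9,15],[15,11],[18,17],[22,0],[45,11],[50,0]]
[[4,16],[9,15],[15,11],[18,17],[22,0],[29,4],[45,11],[50,0]]
[[4,16],[9,15],[15,11],[18,17],[22,0],[24,6],[45,11],[50,0]]
[[4,16],[9,15],[15,11],[18,17],[22,0],[24,6],[40,18],[44,6],[45,11],[50,0]]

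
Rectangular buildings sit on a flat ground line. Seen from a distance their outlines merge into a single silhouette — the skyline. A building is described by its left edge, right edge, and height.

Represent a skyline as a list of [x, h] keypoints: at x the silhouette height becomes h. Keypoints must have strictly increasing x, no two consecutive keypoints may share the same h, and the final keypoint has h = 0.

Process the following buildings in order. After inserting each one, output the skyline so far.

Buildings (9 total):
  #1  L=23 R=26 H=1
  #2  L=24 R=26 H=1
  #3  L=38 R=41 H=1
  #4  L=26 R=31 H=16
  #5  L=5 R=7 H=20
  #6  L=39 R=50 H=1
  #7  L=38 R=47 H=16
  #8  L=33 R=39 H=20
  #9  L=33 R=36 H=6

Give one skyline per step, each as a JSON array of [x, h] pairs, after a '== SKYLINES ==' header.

== SKYLINES ==
[[23,1],[26,0]]
[[23,1],[26,0]]
[[23,1],[26,0],[38,1],[41,0]]
[[23,1],[26,16],[31,0],[38,1],[41,0]]
[[5,20],[7,0],[23,1],[26,16],[31,0],[38,1],[41,0]]
[[5,20],[7,0],[23,1],[26,16],[31,0],[38,1],[50,0]]
[[5,20],[7,0],[23,1],[26,16],[31,0],[38,16],[47,1],[50,0]]
[[5,20],[7,0],[23,1],[26,16],[31,0],[33,20],[39,16],[47,1],[50,0]]
[[5,20],[7,0],[23,1],[26,16],[31,0],[33,20],[39,16],[47,1],[50,0]]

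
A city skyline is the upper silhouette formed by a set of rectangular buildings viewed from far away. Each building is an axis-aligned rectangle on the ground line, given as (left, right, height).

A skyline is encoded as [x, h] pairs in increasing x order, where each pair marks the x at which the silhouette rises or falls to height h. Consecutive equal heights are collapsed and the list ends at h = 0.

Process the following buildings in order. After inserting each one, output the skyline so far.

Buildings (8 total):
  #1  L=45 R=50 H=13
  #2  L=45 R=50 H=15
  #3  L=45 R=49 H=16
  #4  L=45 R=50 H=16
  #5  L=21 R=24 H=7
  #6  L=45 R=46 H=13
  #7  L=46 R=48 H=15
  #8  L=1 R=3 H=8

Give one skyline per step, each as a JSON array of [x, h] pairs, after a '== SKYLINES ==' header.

== SKYLINES ==
[[45,13],[50,0]]
[[45,15],[50,0]]
[[45,16],[49,15],[50,0]]
[[45,16],[50,0]]
[[21,7],[24,0],[45,16],[50,0]]
[[21,7],[24,0],[45,16],[50,0]]
[[21,7],[24,0],[45,16],[50,0]]
[[1,8],[3,0],[21,7],[24,0],[45,16],[50,0]]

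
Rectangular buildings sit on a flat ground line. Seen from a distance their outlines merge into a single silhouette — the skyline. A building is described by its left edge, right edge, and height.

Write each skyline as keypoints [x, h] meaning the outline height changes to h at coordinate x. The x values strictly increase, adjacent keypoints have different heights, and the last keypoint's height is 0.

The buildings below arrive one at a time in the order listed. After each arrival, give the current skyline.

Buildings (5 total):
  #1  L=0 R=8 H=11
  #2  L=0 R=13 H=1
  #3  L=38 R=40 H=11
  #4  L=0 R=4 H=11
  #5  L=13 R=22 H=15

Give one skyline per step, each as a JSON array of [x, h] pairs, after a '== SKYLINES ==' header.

== SKYLINES ==
[[0,11],[8,0]]
[[0,11],[8,1],[13,0]]
[[0,11],[8,1],[13,0],[38,11],[40,0]]
[[0,11],[8,1],[13,0],[38,11],[40,0]]
[[0,11],[8,1],[13,15],[22,0],[38,11],[40,0]]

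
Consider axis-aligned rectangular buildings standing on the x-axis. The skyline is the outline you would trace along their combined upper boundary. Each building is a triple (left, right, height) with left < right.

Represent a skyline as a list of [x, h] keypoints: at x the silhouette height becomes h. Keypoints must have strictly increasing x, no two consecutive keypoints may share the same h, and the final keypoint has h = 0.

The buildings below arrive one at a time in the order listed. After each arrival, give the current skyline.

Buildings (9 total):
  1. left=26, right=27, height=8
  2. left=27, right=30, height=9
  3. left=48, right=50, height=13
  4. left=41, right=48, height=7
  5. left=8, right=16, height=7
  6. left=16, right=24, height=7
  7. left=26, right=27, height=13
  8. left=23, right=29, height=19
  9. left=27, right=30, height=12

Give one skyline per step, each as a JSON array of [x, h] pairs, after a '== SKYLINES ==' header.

== SKYLINES ==
[[26,8],[27,0]]
[[26,8],[27,9],[30,0]]
[[26,8],[27,9],[30,0],[48,13],[50,0]]
[[26,8],[27,9],[30,0],[41,7],[48,13],[50,0]]
[[8,7],[16,0],[26,8],[27,9],[30,0],[41,7],[48,13],[50,0]]
[[8,7],[24,0],[26,8],[27,9],[30,0],[41,7],[48,13],[50,0]]
[[8,7],[24,0],[26,13],[27,9],[30,0],[41,7],[48,13],[50,0]]
[[8,7],[23,19],[29,9],[30,0],[41,7],[48,13],[50,0]]
[[8,7],[23,19],[29,12],[30,0],[41,7],[48,13],[50,0]]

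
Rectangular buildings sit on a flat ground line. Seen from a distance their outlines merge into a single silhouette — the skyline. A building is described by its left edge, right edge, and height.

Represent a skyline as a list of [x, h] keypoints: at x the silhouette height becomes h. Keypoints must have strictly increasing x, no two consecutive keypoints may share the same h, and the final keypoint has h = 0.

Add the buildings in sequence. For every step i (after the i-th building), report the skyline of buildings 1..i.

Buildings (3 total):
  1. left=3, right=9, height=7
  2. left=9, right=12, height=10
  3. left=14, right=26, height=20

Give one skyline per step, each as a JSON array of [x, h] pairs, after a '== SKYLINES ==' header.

== SKYLINES ==
[[3,7],[9,0]]
[[3,7],[9,10],[12,0]]
[[3,7],[9,10],[12,0],[14,20],[26,0]]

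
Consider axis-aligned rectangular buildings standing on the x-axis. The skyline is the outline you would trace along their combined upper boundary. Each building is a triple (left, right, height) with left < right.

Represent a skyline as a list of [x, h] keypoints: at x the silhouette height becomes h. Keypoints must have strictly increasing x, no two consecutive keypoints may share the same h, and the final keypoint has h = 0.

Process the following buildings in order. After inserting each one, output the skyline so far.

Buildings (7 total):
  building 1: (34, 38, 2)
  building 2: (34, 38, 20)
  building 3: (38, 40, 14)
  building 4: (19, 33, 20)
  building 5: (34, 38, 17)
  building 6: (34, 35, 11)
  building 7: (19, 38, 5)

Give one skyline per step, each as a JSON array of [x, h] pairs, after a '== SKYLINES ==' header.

== SKYLINES ==
[[34,2],[38,0]]
[[34,20],[38,0]]
[[34,20],[38,14],[40,0]]
[[19,20],[33,0],[34,20],[38,14],[40,0]]
[[19,20],[33,0],[34,20],[38,14],[40,0]]
[[19,20],[33,0],[34,20],[38,14],[40,0]]
[[19,20],[33,5],[34,20],[38,14],[40,0]]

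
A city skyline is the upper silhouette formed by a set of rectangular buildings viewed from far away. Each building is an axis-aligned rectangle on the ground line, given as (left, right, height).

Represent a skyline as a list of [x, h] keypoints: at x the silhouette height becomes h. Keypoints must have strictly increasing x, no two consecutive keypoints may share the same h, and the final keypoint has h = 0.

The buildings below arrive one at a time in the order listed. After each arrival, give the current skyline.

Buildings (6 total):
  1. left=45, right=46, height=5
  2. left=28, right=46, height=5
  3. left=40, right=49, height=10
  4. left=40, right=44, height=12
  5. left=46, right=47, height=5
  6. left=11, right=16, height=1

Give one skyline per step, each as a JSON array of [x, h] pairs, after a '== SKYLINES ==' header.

== SKYLINES ==
[[45,5],[46,0]]
[[28,5],[46,0]]
[[28,5],[40,10],[49,0]]
[[28,5],[40,12],[44,10],[49,0]]
[[28,5],[40,12],[44,10],[49,0]]
[[11,1],[16,0],[28,5],[40,12],[44,10],[49,0]]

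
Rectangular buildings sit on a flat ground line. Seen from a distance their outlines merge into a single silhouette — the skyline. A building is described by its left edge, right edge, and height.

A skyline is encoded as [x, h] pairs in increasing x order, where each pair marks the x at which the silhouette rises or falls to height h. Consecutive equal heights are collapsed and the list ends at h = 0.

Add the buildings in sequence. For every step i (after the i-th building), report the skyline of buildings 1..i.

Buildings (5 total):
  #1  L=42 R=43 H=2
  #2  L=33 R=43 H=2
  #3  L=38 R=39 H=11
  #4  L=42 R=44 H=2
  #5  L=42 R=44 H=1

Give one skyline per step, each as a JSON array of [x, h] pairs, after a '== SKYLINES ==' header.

== SKYLINES ==
[[42,2],[43,0]]
[[33,2],[43,0]]
[[33,2],[38,11],[39,2],[43,0]]
[[33,2],[38,11],[39,2],[44,0]]
[[33,2],[38,11],[39,2],[44,0]]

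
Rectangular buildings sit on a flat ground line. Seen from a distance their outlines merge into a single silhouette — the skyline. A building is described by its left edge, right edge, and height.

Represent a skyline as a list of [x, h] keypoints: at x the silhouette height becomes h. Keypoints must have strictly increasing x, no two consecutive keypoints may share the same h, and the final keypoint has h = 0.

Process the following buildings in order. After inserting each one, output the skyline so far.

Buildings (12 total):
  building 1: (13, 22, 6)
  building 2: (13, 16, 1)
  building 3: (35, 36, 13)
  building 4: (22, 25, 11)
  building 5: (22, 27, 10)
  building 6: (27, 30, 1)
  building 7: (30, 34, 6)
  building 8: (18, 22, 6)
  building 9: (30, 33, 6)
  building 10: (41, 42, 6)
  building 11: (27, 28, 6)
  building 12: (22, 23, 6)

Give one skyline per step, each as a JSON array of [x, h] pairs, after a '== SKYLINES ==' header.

== SKYLINES ==
[[13,6],[22,0]]
[[13,6],[22,0]]
[[13,6],[22,0],[35,13],[36,0]]
[[13,6],[22,11],[25,0],[35,13],[36,0]]
[[13,6],[22,11],[25,10],[27,0],[35,13],[36,0]]
[[13,6],[22,11],[25,10],[27,1],[30,0],[35,13],[36,0]]
[[13,6],[22,11],[25,10],[27,1],[30,6],[34,0],[35,13],[36,0]]
[[13,6],[22,11],[25,10],[27,1],[30,6],[34,0],[35,13],[36,0]]
[[13,6],[22,11],[25,10],[27,1],[30,6],[34,0],[35,13],[36,0]]
[[13,6],[22,11],[25,10],[27,1],[30,6],[34,0],[35,13],[36,0],[41,6],[42,0]]
[[13,6],[22,11],[25,10],[27,6],[28,1],[30,6],[34,0],[35,13],[36,0],[41,6],[42,0]]
[[13,6],[22,11],[25,10],[27,6],[28,1],[30,6],[34,0],[35,13],[36,0],[41,6],[42,0]]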